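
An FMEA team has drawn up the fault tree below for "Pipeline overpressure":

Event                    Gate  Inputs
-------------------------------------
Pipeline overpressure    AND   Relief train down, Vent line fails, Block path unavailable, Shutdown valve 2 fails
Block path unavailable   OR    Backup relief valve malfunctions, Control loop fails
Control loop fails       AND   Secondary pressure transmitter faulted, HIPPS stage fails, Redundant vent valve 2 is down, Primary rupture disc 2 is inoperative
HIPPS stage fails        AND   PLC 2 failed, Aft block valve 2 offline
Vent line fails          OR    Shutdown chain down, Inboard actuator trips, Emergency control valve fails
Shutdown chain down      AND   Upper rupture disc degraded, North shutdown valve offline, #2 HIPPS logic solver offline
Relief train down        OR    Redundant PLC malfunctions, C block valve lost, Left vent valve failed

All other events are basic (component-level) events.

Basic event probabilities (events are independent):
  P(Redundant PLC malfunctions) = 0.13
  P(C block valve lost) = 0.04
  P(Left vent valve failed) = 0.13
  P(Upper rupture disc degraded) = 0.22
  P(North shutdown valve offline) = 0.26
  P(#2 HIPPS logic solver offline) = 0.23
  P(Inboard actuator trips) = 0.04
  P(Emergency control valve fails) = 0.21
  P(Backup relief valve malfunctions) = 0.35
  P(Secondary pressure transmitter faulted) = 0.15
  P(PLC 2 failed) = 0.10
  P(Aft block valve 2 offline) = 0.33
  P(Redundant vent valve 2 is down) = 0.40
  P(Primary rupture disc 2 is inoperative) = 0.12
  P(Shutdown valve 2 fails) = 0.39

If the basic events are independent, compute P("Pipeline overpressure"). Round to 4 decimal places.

0.0094

P(Relief train down) [OR] = 1 − (1−0.13) × (1−0.04) × (1−0.13) = 0.273376
P(Shutdown chain down) [AND] = 0.22 × 0.26 × 0.23 = 0.013156
P(Vent line fails) [OR] = 1 − (1−0.013156) × (1−0.04) × (1−0.21) = 0.251578
P(HIPPS stage fails) [AND] = 0.10 × 0.33 = 0.033000
P(Control loop fails) [AND] = 0.15 × 0.033000 × 0.40 × 0.12 = 0.000238
P(Block path unavailable) [OR] = 1 − (1−0.35) × (1−0.000238) = 0.350155
P(Pipeline overpressure) [AND] = 0.273376 × 0.251578 × 0.350155 × 0.39 = 0.009392
Rounded to 4 decimal places: P(Pipeline overpressure) ≈ 0.0094.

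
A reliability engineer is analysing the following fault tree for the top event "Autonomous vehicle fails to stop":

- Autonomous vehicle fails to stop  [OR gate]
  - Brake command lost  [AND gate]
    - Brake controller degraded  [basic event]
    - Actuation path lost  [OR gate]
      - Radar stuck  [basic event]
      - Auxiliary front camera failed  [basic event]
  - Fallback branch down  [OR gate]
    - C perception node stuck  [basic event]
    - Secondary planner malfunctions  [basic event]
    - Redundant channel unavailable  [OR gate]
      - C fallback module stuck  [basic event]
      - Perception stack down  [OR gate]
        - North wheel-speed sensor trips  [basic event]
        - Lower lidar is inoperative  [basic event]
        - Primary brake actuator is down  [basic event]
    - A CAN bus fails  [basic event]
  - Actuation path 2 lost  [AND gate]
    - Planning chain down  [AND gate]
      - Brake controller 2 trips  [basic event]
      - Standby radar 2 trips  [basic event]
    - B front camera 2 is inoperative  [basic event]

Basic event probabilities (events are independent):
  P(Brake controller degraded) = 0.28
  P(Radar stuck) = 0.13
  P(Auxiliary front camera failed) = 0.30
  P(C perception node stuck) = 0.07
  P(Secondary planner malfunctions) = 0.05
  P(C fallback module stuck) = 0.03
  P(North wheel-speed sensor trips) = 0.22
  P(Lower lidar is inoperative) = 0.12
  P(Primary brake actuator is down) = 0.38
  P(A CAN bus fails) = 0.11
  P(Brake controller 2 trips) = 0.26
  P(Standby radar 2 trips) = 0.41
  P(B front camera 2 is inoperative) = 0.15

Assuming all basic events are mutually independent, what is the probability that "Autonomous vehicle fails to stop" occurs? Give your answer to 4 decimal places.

0.7156

P(Actuation path lost) [OR] = 1 − (1−0.13) × (1−0.30) = 0.391000
P(Brake command lost) [AND] = 0.28 × 0.391000 = 0.109480
P(Perception stack down) [OR] = 1 − (1−0.22) × (1−0.12) × (1−0.38) = 0.574432
P(Redundant channel unavailable) [OR] = 1 − (1−0.03) × (1−0.574432) = 0.587199
P(Fallback branch down) [OR] = 1 − (1−0.07) × (1−0.05) × (1−0.587199) × (1−0.11) = 0.675408
P(Planning chain down) [AND] = 0.26 × 0.41 = 0.106600
P(Actuation path 2 lost) [AND] = 0.106600 × 0.15 = 0.015990
P(Autonomous vehicle fails to stop) [OR] = 1 − (1−0.109480) × (1−0.675408) × (1−0.015990) = 0.715566
Rounded to 4 decimal places: P(Autonomous vehicle fails to stop) ≈ 0.7156.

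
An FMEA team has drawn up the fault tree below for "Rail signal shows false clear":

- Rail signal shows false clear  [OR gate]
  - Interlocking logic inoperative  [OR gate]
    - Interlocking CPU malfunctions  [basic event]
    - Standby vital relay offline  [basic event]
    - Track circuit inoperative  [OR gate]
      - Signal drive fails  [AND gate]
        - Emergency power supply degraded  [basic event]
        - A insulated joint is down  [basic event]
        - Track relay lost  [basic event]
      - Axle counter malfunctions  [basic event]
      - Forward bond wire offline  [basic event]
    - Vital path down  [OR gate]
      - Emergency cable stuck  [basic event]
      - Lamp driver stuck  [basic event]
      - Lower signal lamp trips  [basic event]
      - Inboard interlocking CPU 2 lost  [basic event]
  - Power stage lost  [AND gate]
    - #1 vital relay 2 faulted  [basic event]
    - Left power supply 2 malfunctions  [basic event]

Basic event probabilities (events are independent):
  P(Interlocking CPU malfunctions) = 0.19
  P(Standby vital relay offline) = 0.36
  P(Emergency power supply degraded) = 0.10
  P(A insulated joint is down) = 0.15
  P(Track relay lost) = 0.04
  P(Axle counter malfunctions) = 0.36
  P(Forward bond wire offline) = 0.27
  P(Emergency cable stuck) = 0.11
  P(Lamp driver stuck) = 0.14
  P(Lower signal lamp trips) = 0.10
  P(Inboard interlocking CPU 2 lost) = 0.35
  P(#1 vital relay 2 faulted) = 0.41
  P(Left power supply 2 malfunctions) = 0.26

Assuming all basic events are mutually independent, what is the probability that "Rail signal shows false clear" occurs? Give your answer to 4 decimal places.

0.9032

P(Signal drive fails) [AND] = 0.10 × 0.15 × 0.04 = 0.000600
P(Track circuit inoperative) [OR] = 1 − (1−0.000600) × (1−0.36) × (1−0.27) = 0.533080
P(Vital path down) [OR] = 1 − (1−0.11) × (1−0.14) × (1−0.10) × (1−0.35) = 0.552241
P(Interlocking logic inoperative) [OR] = 1 − (1−0.19) × (1−0.36) × (1−0.533080) × (1−0.552241) = 0.891619
P(Power stage lost) [AND] = 0.41 × 0.26 = 0.106600
P(Rail signal shows false clear) [OR] = 1 − (1−0.891619) × (1−0.106600) = 0.903172
Rounded to 4 decimal places: P(Rail signal shows false clear) ≈ 0.9032.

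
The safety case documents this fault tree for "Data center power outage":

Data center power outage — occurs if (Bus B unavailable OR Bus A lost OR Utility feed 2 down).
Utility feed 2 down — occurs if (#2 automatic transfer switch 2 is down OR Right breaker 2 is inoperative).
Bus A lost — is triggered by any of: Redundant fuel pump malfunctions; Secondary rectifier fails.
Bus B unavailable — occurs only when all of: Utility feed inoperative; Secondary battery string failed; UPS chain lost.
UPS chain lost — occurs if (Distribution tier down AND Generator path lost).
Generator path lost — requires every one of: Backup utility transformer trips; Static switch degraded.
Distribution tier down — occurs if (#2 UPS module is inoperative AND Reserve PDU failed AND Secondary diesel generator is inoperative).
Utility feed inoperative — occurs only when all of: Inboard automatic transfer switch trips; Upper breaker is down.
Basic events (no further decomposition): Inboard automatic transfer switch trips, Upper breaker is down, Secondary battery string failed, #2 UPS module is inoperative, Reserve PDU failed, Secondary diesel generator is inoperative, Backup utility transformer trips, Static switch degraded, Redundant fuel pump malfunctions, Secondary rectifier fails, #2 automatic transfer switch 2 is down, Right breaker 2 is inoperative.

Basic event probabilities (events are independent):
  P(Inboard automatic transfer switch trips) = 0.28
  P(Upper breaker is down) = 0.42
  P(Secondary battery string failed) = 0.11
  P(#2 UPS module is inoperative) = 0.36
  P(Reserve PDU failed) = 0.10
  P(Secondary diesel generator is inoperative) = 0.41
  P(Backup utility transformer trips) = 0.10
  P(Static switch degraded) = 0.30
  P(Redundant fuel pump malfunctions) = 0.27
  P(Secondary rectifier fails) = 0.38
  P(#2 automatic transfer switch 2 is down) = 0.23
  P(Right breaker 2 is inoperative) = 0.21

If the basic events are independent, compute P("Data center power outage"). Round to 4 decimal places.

0.7247

P(Utility feed inoperative) [AND] = 0.28 × 0.42 = 0.117600
P(Distribution tier down) [AND] = 0.36 × 0.10 × 0.41 = 0.014760
P(Generator path lost) [AND] = 0.10 × 0.30 = 0.030000
P(UPS chain lost) [AND] = 0.014760 × 0.030000 = 0.000443
P(Bus B unavailable) [AND] = 0.117600 × 0.11 × 0.000443 = 0.000006
P(Bus A lost) [OR] = 1 − (1−0.27) × (1−0.38) = 0.547400
P(Utility feed 2 down) [OR] = 1 − (1−0.23) × (1−0.21) = 0.391700
P(Data center power outage) [OR] = 1 − (1−0.000006) × (1−0.547400) × (1−0.391700) = 0.724685
Rounded to 4 decimal places: P(Data center power outage) ≈ 0.7247.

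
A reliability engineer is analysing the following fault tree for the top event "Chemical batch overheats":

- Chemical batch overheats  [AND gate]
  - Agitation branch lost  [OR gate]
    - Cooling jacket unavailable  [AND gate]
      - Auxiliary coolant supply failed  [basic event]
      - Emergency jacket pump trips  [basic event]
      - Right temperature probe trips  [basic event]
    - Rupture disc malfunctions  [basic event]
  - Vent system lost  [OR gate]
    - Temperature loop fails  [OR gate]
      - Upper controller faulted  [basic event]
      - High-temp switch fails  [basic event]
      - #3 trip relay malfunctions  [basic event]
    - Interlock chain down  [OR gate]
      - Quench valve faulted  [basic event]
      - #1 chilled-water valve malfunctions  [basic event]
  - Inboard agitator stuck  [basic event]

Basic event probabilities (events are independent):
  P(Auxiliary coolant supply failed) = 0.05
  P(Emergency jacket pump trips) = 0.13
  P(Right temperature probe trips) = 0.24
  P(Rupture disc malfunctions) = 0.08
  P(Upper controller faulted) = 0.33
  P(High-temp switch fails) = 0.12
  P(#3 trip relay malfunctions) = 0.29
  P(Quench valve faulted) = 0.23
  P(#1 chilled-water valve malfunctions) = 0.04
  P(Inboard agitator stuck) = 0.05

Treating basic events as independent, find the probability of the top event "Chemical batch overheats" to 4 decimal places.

0.0028

P(Cooling jacket unavailable) [AND] = 0.05 × 0.13 × 0.24 = 0.001560
P(Agitation branch lost) [OR] = 1 − (1−0.001560) × (1−0.08) = 0.081435
P(Temperature loop fails) [OR] = 1 − (1−0.33) × (1−0.12) × (1−0.29) = 0.581384
P(Interlock chain down) [OR] = 1 − (1−0.23) × (1−0.04) = 0.260800
P(Vent system lost) [OR] = 1 − (1−0.581384) × (1−0.260800) = 0.690559
P(Chemical batch overheats) [AND] = 0.081435 × 0.690559 × 0.05 = 0.002812
Rounded to 4 decimal places: P(Chemical batch overheats) ≈ 0.0028.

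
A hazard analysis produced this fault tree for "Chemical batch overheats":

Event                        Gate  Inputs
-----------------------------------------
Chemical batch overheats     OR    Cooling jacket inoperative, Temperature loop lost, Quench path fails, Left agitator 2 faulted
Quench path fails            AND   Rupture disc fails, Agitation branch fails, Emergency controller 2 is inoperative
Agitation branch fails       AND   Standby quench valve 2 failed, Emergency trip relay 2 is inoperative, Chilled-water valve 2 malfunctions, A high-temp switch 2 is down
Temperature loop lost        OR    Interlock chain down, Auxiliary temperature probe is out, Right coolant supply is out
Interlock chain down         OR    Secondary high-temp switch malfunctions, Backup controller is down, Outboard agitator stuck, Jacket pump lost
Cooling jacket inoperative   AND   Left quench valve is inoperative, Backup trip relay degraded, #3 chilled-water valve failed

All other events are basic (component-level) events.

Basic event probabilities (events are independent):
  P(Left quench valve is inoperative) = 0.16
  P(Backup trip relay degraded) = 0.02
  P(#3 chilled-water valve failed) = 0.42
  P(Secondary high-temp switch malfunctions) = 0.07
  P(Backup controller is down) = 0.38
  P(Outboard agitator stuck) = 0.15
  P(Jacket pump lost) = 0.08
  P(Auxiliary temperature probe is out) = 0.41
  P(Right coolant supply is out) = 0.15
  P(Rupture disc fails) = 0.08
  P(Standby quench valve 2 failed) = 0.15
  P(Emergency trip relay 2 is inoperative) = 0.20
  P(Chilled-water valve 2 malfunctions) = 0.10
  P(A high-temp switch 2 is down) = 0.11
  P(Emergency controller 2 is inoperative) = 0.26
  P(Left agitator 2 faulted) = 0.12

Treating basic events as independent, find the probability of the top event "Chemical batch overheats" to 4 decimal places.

0.8013

P(Cooling jacket inoperative) [AND] = 0.16 × 0.02 × 0.42 = 0.001344
P(Interlock chain down) [OR] = 1 − (1−0.07) × (1−0.38) × (1−0.15) × (1−0.08) = 0.549099
P(Temperature loop lost) [OR] = 1 − (1−0.549099) × (1−0.41) × (1−0.15) = 0.773873
P(Agitation branch fails) [AND] = 0.15 × 0.20 × 0.10 × 0.11 = 0.000330
P(Quench path fails) [AND] = 0.08 × 0.000330 × 0.26 = 0.000007
P(Chemical batch overheats) [OR] = 1 − (1−0.001344) × (1−0.773873) × (1−0.000007) × (1−0.12) = 0.801277
Rounded to 4 decimal places: P(Chemical batch overheats) ≈ 0.8013.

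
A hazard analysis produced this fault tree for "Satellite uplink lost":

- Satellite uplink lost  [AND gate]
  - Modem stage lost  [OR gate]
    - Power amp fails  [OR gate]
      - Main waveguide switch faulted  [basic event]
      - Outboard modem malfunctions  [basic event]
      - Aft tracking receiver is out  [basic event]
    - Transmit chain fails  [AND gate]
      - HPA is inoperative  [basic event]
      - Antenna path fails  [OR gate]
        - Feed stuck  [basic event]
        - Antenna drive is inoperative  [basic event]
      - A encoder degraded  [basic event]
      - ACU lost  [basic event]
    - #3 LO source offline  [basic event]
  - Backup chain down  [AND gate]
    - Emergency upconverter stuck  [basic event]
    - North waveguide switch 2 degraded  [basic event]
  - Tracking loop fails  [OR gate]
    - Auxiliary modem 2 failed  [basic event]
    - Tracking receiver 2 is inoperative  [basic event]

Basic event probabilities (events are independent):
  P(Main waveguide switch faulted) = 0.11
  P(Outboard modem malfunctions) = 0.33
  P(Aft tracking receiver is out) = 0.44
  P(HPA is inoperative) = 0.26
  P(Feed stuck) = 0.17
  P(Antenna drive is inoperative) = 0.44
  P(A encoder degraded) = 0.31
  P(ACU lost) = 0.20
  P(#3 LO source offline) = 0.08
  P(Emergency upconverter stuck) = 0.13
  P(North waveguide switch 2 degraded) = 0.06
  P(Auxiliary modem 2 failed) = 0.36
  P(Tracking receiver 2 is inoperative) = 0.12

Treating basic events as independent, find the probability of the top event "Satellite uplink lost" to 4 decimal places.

P(Power amp fails) [OR] = 1 − (1−0.11) × (1−0.33) × (1−0.44) = 0.666072
P(Antenna path fails) [OR] = 1 − (1−0.17) × (1−0.44) = 0.535200
P(Transmit chain fails) [AND] = 0.26 × 0.535200 × 0.31 × 0.20 = 0.008627
P(Modem stage lost) [OR] = 1 − (1−0.666072) × (1−0.008627) × (1−0.08) = 0.695437
P(Backup chain down) [AND] = 0.13 × 0.06 = 0.007800
P(Tracking loop fails) [OR] = 1 − (1−0.36) × (1−0.12) = 0.436800
P(Satellite uplink lost) [AND] = 0.695437 × 0.007800 × 0.436800 = 0.002369
Rounded to 4 decimal places: P(Satellite uplink lost) ≈ 0.0024.

0.0024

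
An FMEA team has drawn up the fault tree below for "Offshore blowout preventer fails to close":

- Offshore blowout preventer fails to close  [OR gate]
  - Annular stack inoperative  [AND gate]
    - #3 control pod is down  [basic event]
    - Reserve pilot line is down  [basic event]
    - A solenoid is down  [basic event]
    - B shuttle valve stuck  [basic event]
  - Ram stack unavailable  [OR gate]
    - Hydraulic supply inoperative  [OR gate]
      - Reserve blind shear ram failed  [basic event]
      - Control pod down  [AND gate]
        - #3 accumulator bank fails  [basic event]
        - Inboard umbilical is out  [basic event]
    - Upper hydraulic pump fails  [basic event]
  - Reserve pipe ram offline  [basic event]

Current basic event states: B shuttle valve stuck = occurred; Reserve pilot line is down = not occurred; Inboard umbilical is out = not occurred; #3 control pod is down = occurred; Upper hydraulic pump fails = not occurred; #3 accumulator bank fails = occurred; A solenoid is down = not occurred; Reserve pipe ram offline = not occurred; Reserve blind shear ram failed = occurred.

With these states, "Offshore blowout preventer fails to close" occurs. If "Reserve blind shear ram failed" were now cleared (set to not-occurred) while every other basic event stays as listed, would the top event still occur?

No

Counterfactual: set "Reserve blind shear ram failed" to not occurred.
Annular stack inoperative [AND]: #3 control pod is down=occurs, Reserve pilot line is down=not, A solenoid is down=not, B shuttle valve stuck=occurs → not all inputs occur → does not occur.
Control pod down [AND]: #3 accumulator bank fails=occurs, Inboard umbilical is out=not → not all inputs occur → does not occur.
Hydraulic supply inoperative [OR]: Reserve blind shear ram failed=not, Control pod down=not → no input occurs → does not occur.
Ram stack unavailable [OR]: Hydraulic supply inoperative=not, Upper hydraulic pump fails=not → no input occurs → does not occur.
Offshore blowout preventer fails to close [OR]: Annular stack inoperative=not, Ram stack unavailable=not, Reserve pipe ram offline=not → no input occurs → does not occur.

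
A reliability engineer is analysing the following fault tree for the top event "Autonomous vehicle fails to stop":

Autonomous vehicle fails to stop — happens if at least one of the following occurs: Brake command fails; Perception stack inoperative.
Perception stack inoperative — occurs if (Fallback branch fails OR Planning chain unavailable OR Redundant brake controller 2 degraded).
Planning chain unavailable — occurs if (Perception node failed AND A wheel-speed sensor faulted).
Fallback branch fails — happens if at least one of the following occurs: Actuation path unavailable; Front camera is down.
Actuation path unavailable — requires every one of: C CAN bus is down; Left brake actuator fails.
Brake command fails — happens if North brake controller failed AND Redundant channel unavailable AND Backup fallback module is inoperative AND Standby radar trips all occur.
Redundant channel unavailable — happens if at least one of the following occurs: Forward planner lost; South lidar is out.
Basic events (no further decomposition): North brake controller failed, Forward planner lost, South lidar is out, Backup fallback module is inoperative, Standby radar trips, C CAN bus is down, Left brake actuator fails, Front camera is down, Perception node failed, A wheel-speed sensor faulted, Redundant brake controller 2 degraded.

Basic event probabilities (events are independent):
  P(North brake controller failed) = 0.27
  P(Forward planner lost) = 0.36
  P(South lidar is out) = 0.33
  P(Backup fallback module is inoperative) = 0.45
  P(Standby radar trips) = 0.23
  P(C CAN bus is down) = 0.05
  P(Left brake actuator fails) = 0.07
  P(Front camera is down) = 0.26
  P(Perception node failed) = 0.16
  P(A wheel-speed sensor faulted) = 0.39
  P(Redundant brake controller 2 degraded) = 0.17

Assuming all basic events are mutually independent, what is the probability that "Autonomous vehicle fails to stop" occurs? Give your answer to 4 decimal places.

P(Redundant channel unavailable) [OR] = 1 − (1−0.36) × (1−0.33) = 0.571200
P(Brake command fails) [AND] = 0.27 × 0.571200 × 0.45 × 0.23 = 0.015962
P(Actuation path unavailable) [AND] = 0.05 × 0.07 = 0.003500
P(Fallback branch fails) [OR] = 1 − (1−0.003500) × (1−0.26) = 0.262590
P(Planning chain unavailable) [AND] = 0.16 × 0.39 = 0.062400
P(Perception stack inoperative) [OR] = 1 − (1−0.262590) × (1−0.062400) × (1−0.17) = 0.426142
P(Autonomous vehicle fails to stop) [OR] = 1 − (1−0.015962) × (1−0.426142) = 0.435302
Rounded to 4 decimal places: P(Autonomous vehicle fails to stop) ≈ 0.4353.

0.4353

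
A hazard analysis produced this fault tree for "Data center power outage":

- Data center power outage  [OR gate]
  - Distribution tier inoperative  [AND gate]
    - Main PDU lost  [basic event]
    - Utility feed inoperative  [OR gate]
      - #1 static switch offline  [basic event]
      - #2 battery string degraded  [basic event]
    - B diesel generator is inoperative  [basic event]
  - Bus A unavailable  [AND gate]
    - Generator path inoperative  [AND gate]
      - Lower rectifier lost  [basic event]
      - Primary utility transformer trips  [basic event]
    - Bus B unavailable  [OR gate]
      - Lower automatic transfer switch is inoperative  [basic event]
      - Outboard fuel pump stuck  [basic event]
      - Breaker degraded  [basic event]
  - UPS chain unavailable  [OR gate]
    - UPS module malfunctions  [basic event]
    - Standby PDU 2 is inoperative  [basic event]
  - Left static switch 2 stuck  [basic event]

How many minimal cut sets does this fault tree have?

Utility feed inoperative [OR]: union of children's cut sets → 2 cut set(s).
Distribution tier inoperative [AND]: one cut set from each child combined → 1 × 2 × 1 = 2 cut set(s).
Generator path inoperative [AND]: one cut set from each child combined → 1 × 1 = 1 cut set(s).
Bus B unavailable [OR]: union of children's cut sets → 3 cut set(s).
Bus A unavailable [AND]: one cut set from each child combined → 1 × 3 = 3 cut set(s).
UPS chain unavailable [OR]: union of children's cut sets → 2 cut set(s).
Data center power outage [OR]: union of children's cut sets → 8 cut set(s).
Minimal cut sets: {#1 static switch offline, B diesel generator is inoperative, Main PDU lost}; {#2 battery string degraded, B diesel generator is inoperative, Main PDU lost}; {Lower automatic transfer switch is inoperative, Lower rectifier lost, Primary utility transformer trips}; {Lower rectifier lost, Outboard fuel pump stuck, Primary utility transformer trips}; {Breaker degraded, Lower rectifier lost, Primary utility transformer trips}; {UPS module malfunctions}; {Standby PDU 2 is inoperative}; {Left static switch 2 stuck}.

8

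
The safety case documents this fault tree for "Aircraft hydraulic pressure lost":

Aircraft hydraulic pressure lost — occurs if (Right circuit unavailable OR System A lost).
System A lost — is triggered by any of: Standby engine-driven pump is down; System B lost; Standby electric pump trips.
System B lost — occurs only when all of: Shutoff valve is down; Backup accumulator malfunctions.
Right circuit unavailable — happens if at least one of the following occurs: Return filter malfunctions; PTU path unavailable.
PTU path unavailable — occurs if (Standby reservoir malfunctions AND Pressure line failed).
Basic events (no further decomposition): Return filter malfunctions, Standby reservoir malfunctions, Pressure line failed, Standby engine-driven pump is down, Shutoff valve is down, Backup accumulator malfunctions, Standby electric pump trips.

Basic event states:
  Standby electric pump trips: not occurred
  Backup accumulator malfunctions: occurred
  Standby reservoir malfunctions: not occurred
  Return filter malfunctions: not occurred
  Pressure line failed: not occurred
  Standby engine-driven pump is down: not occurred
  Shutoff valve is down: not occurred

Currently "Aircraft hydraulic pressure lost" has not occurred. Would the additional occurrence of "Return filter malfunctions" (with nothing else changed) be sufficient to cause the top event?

Counterfactual: set "Return filter malfunctions" to occurred.
PTU path unavailable [AND]: Standby reservoir malfunctions=not, Pressure line failed=not → not all inputs occur → does not occur.
Right circuit unavailable [OR]: Return filter malfunctions=occurs, PTU path unavailable=not → at least one input occurs → occurs.
System B lost [AND]: Shutoff valve is down=not, Backup accumulator malfunctions=occurs → not all inputs occur → does not occur.
System A lost [OR]: Standby engine-driven pump is down=not, System B lost=not, Standby electric pump trips=not → no input occurs → does not occur.
Aircraft hydraulic pressure lost [OR]: Right circuit unavailable=occurs, System A lost=not → at least one input occurs → occurs.

Yes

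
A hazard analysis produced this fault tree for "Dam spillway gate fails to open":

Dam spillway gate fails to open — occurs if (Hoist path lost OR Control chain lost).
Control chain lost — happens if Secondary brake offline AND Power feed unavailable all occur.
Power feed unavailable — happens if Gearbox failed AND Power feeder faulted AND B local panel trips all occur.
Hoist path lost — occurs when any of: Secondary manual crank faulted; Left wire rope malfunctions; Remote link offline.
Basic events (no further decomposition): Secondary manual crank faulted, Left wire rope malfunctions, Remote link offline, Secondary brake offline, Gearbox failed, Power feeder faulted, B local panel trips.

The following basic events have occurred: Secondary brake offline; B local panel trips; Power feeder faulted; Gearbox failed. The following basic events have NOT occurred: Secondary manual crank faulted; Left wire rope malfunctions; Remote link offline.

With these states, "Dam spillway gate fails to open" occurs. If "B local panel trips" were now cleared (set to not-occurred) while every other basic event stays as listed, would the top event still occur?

No

Counterfactual: set "B local panel trips" to not occurred.
Hoist path lost [OR]: Secondary manual crank faulted=not, Left wire rope malfunctions=not, Remote link offline=not → no input occurs → does not occur.
Power feed unavailable [AND]: Gearbox failed=occurs, Power feeder faulted=occurs, B local panel trips=not → not all inputs occur → does not occur.
Control chain lost [AND]: Secondary brake offline=occurs, Power feed unavailable=not → not all inputs occur → does not occur.
Dam spillway gate fails to open [OR]: Hoist path lost=not, Control chain lost=not → no input occurs → does not occur.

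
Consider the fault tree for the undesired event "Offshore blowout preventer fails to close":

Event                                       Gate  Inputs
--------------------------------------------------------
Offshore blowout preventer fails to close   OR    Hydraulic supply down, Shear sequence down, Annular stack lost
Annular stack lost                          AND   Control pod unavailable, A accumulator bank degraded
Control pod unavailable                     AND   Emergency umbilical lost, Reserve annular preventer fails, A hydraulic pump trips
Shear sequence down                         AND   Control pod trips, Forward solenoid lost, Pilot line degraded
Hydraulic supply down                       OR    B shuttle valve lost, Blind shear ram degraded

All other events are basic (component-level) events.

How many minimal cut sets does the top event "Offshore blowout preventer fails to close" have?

Hydraulic supply down [OR]: union of children's cut sets → 2 cut set(s).
Shear sequence down [AND]: one cut set from each child combined → 1 × 1 × 1 = 1 cut set(s).
Control pod unavailable [AND]: one cut set from each child combined → 1 × 1 × 1 = 1 cut set(s).
Annular stack lost [AND]: one cut set from each child combined → 1 × 1 = 1 cut set(s).
Offshore blowout preventer fails to close [OR]: union of children's cut sets → 4 cut set(s).
Minimal cut sets: {B shuttle valve lost}; {Blind shear ram degraded}; {Control pod trips, Forward solenoid lost, Pilot line degraded}; {A accumulator bank degraded, A hydraulic pump trips, Emergency umbilical lost, Reserve annular preventer fails}.

4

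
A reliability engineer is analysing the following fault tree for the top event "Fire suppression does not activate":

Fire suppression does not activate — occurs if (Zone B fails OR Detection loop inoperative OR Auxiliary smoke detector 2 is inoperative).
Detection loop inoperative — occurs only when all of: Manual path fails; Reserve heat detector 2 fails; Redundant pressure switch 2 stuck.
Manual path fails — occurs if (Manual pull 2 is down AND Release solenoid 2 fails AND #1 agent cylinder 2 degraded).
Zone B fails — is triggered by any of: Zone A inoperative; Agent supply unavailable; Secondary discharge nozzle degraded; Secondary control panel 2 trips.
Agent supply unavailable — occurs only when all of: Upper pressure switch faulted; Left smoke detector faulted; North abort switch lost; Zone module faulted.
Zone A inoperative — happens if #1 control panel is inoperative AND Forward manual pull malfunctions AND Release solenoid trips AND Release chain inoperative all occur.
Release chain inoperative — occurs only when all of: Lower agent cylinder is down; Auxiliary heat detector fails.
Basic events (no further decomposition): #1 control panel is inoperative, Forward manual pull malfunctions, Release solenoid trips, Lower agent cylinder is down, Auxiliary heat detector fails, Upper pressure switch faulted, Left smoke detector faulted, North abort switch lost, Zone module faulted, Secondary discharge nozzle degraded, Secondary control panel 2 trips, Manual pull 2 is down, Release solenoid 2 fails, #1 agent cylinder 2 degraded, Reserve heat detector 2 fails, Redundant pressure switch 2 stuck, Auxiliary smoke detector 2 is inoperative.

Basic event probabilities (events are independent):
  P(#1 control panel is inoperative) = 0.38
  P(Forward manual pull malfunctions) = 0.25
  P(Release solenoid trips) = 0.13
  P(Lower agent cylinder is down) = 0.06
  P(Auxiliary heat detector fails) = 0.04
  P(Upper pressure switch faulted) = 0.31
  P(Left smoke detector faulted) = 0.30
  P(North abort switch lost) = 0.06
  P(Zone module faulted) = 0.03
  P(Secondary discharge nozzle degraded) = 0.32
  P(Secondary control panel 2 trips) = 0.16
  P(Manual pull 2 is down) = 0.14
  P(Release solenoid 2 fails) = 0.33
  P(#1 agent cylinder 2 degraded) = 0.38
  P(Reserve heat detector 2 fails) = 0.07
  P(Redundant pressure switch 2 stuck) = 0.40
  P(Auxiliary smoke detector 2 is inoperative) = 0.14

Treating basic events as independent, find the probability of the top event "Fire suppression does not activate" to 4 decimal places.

P(Release chain inoperative) [AND] = 0.06 × 0.04 = 0.002400
P(Zone A inoperative) [AND] = 0.38 × 0.25 × 0.13 × 0.002400 = 0.000030
P(Agent supply unavailable) [AND] = 0.31 × 0.30 × 0.06 × 0.03 = 0.000167
P(Zone B fails) [OR] = 1 − (1−0.000030) × (1−0.000167) × (1−0.32) × (1−0.16) = 0.428913
P(Manual path fails) [AND] = 0.14 × 0.33 × 0.38 = 0.017556
P(Detection loop inoperative) [AND] = 0.017556 × 0.07 × 0.40 = 0.000492
P(Fire suppression does not activate) [OR] = 1 − (1−0.428913) × (1−0.000492) × (1−0.14) = 0.509107
Rounded to 4 decimal places: P(Fire suppression does not activate) ≈ 0.5091.

0.5091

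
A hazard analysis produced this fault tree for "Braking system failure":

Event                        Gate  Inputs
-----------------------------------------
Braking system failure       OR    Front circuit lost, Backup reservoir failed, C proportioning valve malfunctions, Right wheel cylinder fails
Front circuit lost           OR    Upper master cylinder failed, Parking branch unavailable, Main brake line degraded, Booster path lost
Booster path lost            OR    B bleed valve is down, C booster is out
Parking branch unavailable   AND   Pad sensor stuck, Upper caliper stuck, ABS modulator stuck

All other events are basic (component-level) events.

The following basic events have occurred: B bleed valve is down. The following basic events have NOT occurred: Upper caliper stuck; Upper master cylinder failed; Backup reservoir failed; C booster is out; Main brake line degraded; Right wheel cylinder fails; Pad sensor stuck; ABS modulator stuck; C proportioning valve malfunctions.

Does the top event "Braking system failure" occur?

Yes

Parking branch unavailable [AND]: Pad sensor stuck=not, Upper caliper stuck=not, ABS modulator stuck=not → not all inputs occur → does not occur.
Booster path lost [OR]: B bleed valve is down=occurs, C booster is out=not → at least one input occurs → occurs.
Front circuit lost [OR]: Upper master cylinder failed=not, Parking branch unavailable=not, Main brake line degraded=not, Booster path lost=occurs → at least one input occurs → occurs.
Braking system failure [OR]: Front circuit lost=occurs, Backup reservoir failed=not, C proportioning valve malfunctions=not, Right wheel cylinder fails=not → at least one input occurs → occurs.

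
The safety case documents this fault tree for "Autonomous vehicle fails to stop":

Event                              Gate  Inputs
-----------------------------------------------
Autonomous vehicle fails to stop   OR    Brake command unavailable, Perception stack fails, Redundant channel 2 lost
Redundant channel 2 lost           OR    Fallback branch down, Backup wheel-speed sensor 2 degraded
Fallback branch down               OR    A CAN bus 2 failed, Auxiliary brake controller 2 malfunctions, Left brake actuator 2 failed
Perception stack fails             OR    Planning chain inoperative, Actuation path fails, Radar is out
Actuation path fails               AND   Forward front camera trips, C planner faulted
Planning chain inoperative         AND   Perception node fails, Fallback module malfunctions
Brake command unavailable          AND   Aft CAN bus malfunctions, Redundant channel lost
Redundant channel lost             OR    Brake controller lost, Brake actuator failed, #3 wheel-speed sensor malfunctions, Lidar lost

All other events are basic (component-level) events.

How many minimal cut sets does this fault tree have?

Redundant channel lost [OR]: union of children's cut sets → 4 cut set(s).
Brake command unavailable [AND]: one cut set from each child combined → 1 × 4 = 4 cut set(s).
Planning chain inoperative [AND]: one cut set from each child combined → 1 × 1 = 1 cut set(s).
Actuation path fails [AND]: one cut set from each child combined → 1 × 1 = 1 cut set(s).
Perception stack fails [OR]: union of children's cut sets → 3 cut set(s).
Fallback branch down [OR]: union of children's cut sets → 3 cut set(s).
Redundant channel 2 lost [OR]: union of children's cut sets → 4 cut set(s).
Autonomous vehicle fails to stop [OR]: union of children's cut sets → 11 cut set(s).

11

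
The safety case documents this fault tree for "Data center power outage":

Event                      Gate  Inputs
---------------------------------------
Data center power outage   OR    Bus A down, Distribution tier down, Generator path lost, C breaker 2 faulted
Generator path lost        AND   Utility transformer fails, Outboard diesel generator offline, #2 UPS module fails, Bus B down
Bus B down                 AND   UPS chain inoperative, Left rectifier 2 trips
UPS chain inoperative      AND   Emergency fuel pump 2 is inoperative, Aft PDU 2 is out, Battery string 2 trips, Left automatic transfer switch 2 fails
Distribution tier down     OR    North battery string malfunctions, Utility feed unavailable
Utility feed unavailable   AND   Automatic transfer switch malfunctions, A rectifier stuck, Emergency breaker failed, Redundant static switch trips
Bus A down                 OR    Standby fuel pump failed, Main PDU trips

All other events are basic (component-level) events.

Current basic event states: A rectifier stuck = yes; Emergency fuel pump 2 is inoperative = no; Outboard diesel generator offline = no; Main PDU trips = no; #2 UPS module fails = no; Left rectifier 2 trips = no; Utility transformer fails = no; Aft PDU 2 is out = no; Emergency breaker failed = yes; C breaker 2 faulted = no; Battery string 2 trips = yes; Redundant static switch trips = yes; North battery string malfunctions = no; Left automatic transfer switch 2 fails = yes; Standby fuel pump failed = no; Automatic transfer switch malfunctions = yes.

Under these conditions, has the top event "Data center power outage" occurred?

Yes

Bus A down [OR]: Standby fuel pump failed=not, Main PDU trips=not → no input occurs → does not occur.
Utility feed unavailable [AND]: Automatic transfer switch malfunctions=occurs, A rectifier stuck=occurs, Emergency breaker failed=occurs, Redundant static switch trips=occurs → all inputs occur → occurs.
Distribution tier down [OR]: North battery string malfunctions=not, Utility feed unavailable=occurs → at least one input occurs → occurs.
UPS chain inoperative [AND]: Emergency fuel pump 2 is inoperative=not, Aft PDU 2 is out=not, Battery string 2 trips=occurs, Left automatic transfer switch 2 fails=occurs → not all inputs occur → does not occur.
Bus B down [AND]: UPS chain inoperative=not, Left rectifier 2 trips=not → not all inputs occur → does not occur.
Generator path lost [AND]: Utility transformer fails=not, Outboard diesel generator offline=not, #2 UPS module fails=not, Bus B down=not → not all inputs occur → does not occur.
Data center power outage [OR]: Bus A down=not, Distribution tier down=occurs, Generator path lost=not, C breaker 2 faulted=not → at least one input occurs → occurs.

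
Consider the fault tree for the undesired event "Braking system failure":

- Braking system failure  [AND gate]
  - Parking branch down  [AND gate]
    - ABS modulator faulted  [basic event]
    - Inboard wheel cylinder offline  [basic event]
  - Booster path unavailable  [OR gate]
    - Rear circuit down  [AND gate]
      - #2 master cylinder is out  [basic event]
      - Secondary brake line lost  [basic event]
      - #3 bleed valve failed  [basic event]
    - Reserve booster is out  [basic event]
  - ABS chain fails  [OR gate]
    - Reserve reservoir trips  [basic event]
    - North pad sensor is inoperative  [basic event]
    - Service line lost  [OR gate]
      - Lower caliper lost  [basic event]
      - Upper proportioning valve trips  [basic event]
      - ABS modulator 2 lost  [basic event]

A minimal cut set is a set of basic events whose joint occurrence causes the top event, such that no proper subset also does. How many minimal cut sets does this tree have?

10

Parking branch down [AND]: one cut set from each child combined → 1 × 1 = 1 cut set(s).
Rear circuit down [AND]: one cut set from each child combined → 1 × 1 × 1 = 1 cut set(s).
Booster path unavailable [OR]: union of children's cut sets → 2 cut set(s).
Service line lost [OR]: union of children's cut sets → 3 cut set(s).
ABS chain fails [OR]: union of children's cut sets → 5 cut set(s).
Braking system failure [AND]: one cut set from each child combined → 1 × 2 × 5 = 10 cut set(s).
Minimal cut sets: {#2 master cylinder is out, #3 bleed valve failed, ABS modulator faulted, Inboard wheel cylinder offline, Reserve reservoir trips, Secondary brake line lost}; {#2 master cylinder is out, #3 bleed valve failed, ABS modulator faulted, Inboard wheel cylinder offline, North pad sensor is inoperative, Secondary brake line lost}; {#2 master cylinder is out, #3 bleed valve failed, ABS modulator faulted, Inboard wheel cylinder offline, Lower caliper lost, Secondary brake line lost}; {#2 master cylinder is out, #3 bleed valve failed, ABS modulator faulted, Inboard wheel cylinder offline, Secondary brake line lost, Upper proportioning valve trips}; {#2 master cylinder is out, #3 bleed valve failed, ABS modulator 2 lost, ABS modulator faulted, Inboard wheel cylinder offline, Secondary brake line lost}; {ABS modulator faulted, Inboard wheel cylinder offline, Reserve booster is out, Reserve reservoir trips}; {ABS modulator faulted, Inboard wheel cylinder offline, North pad sensor is inoperative, Reserve booster is out}; {ABS modulator faulted, Inboard wheel cylinder offline, Lower caliper lost, Reserve booster is out}; {ABS modulator faulted, Inboard wheel cylinder offline, Reserve booster is out, Upper proportioning valve trips}; {ABS modulator 2 lost, ABS modulator faulted, Inboard wheel cylinder offline, Reserve booster is out}.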